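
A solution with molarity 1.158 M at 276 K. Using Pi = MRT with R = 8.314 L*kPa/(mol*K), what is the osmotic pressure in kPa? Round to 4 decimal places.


Osmotic pressure (van't Hoff): Pi = M*R*T.
RT = 8.314 * 276 = 2294.664
Pi = 1.158 * 2294.664
Pi = 2657.220912 kPa, rounded to 4 dp:

2657.2209 kPa


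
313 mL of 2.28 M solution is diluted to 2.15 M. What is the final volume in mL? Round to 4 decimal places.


Dilution: M1*V1 = M2*V2, solve for V2.
V2 = M1*V1 / M2
V2 = 2.28 * 313 / 2.15
V2 = 713.64 / 2.15
V2 = 331.9255814 mL, rounded to 4 dp:

331.9256 mL


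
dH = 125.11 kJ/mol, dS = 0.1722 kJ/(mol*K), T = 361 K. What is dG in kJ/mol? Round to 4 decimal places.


Gibbs: dG = dH - T*dS (consistent units, dS already in kJ/(mol*K)).
T*dS = 361 * 0.1722 = 62.1642
dG = 125.11 - (62.1642)
dG = 62.9458 kJ/mol, rounded to 4 dp:

62.9458 kJ/mol


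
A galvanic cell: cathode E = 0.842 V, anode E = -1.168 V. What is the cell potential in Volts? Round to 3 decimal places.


Standard cell potential: E_cell = E_cathode - E_anode.
E_cell = 0.842 - (-1.168)
E_cell = 2.01 V, rounded to 3 dp:

2.010 V


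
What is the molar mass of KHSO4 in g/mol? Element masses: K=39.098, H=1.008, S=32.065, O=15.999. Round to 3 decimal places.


M = sum(count * atomic_mass) over atoms.
M = 1*39.098 + 1*1.008 + 1*32.065 + 4*15.999
M = 39.098 + 1.008 + 32.065 + 63.996
M = 136.167 g/mol, rounded to 3 dp:

136.167 g/mol


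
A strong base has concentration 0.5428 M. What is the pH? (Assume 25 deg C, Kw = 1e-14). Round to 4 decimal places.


A strong base dissociates completely, so [OH-] equals the given concentration.
pOH = -log10([OH-]) = -log10(0.5428) = 0.26536
pH = 14 - pOH = 14 - 0.26536
pH = 13.73464, rounded to 4 dp:

13.7346


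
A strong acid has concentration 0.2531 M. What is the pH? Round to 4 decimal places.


A strong acid dissociates completely, so [H+] equals the given concentration.
pH = -log10([H+]) = -log10(0.2531)
pH = 0.59670785, rounded to 4 dp:

0.5967


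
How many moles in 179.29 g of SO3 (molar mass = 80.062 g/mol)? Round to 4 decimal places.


n = mass / M
n = 179.29 / 80.062
n = 2.23938947 mol, rounded to 4 dp:

2.2394 mol


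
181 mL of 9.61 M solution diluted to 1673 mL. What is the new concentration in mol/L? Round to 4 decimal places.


Dilution: M1*V1 = M2*V2, solve for M2.
M2 = M1*V1 / V2
M2 = 9.61 * 181 / 1673
M2 = 1739.41 / 1673
M2 = 1.03969516 mol/L, rounded to 4 dp:

1.0397 mol/L


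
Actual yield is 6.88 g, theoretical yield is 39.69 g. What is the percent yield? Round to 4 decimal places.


% yield = 100 * actual / theoretical
% yield = 100 * 6.88 / 39.69
% yield = 17.33434114 %, rounded to 4 dp:

17.3343 %


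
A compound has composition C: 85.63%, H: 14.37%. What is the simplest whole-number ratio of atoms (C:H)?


Assume 100 g of compound, divide each mass% by atomic mass to get moles, then normalize by the smallest to get a raw atom ratio.
Moles per 100 g: C: 85.63/12.011 = 7.1293, H: 14.37/1.008 = 14.256
Raw ratio (divide by min = 7.1293): C: 1.0, H: 2.0
Multiply by 1 to clear fractions: C: 1.0 ~= 1, H: 2.0 ~= 2
Reduce by GCD to get the simplest whole-number ratio:

1:2


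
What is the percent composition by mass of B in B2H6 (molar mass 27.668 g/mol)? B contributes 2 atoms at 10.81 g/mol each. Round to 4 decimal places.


pct = 100 * (n_elem * M_elem) / M_total
mass_contribution = 2 * 10.81 = 21.62 g/mol
pct = 100 * 21.62 / 27.668
pct = 78.14081249 %, rounded to 4 dp:

78.1408 %


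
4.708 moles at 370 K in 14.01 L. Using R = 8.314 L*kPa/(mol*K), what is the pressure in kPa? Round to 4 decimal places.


PV = nRT, solve for P = nRT / V.
nRT = 4.708 * 8.314 * 370 = 14482.6554
P = 14482.6554 / 14.01
P = 1033.73700214 kPa, rounded to 4 dp:

1033.7370 kPa


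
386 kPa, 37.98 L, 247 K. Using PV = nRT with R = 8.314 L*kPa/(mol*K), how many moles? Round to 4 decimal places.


PV = nRT, solve for n = PV / (RT).
PV = 386 * 37.98 = 14660.28
RT = 8.314 * 247 = 2053.558
n = 14660.28 / 2053.558
n = 7.13896564 mol, rounded to 4 dp:

7.1390 mol


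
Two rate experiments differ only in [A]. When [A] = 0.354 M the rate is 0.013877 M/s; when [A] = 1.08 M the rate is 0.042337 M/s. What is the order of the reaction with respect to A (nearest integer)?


Rate is proportional to [A]^n, so rate2/rate1 = ([A]2/[A]1)^n. Take logs to solve for n.
rate2/rate1 = 0.042337 / 0.013877 = 3.0509
[A]2/[A]1 = 1.08 / 0.354 = 3.0508
n = ln(3.0509) / ln(3.0508) = 1.0
Nearest integer order:

1


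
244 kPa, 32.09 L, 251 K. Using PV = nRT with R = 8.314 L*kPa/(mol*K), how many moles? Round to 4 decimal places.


PV = nRT, solve for n = PV / (RT).
PV = 244 * 32.09 = 7829.96
RT = 8.314 * 251 = 2086.814
n = 7829.96 / 2086.814
n = 3.75211207 mol, rounded to 4 dp:

3.7521 mol


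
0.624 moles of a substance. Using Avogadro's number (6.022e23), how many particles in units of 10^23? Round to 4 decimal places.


N = n * NA, then divide by 1e23 for the requested units.
N / 1e23 = n * 6.022
N / 1e23 = 0.624 * 6.022
N / 1e23 = 3.757728, rounded to 4 dp:

3.7577


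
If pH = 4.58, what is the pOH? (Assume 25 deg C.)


At 25 deg C, pH + pOH = 14.
pOH = 14 - pH = 14 - 4.58
pOH = 9.42:

9.42


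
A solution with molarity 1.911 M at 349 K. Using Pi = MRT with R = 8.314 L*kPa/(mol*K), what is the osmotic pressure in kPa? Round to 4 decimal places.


Osmotic pressure (van't Hoff): Pi = M*R*T.
RT = 8.314 * 349 = 2901.586
Pi = 1.911 * 2901.586
Pi = 5544.930846 kPa, rounded to 4 dp:

5544.9308 kPa


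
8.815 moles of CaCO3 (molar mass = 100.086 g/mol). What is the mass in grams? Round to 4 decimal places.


mass = n * M
mass = 8.815 * 100.086
mass = 882.25809 g, rounded to 4 dp:

882.2581 g


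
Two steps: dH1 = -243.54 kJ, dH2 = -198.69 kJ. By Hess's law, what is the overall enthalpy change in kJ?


Hess's law: enthalpy is a state function, so add the step enthalpies.
dH_total = dH1 + dH2 = -243.54 + (-198.69)
dH_total = -442.23 kJ:

-442.23 kJ


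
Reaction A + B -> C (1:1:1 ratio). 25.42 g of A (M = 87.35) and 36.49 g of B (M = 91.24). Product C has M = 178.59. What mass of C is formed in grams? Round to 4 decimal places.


Find moles of each reactant; the smaller value is the limiting reagent in a 1:1:1 reaction, so moles_C equals moles of the limiter.
n_A = mass_A / M_A = 25.42 / 87.35 = 0.291013 mol
n_B = mass_B / M_B = 36.49 / 91.24 = 0.399934 mol
Limiting reagent: A (smaller), n_limiting = 0.291013 mol
mass_C = n_limiting * M_C = 0.291013 * 178.59
mass_C = 51.97201167 g, rounded to 4 dp:

51.9720 g


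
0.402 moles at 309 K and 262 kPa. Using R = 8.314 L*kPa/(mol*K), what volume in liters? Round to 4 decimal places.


PV = nRT, solve for V = nRT / P.
nRT = 0.402 * 8.314 * 309 = 1032.7485
V = 1032.7485 / 262
V = 3.94178817 L, rounded to 4 dp:

3.9418 L


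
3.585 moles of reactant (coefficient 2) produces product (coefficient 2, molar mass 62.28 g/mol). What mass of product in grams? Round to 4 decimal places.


Use the coefficient ratio to convert reactant moles to product moles, then multiply by the product's molar mass.
moles_P = moles_R * (coeff_P / coeff_R) = 3.585 * (2/2) = 3.585
mass_P = moles_P * M_P = 3.585 * 62.28
mass_P = 223.2738 g, rounded to 4 dp:

223.2738 g


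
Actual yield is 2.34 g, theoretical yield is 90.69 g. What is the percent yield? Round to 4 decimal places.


% yield = 100 * actual / theoretical
% yield = 100 * 2.34 / 90.69
% yield = 2.58021833 %, rounded to 4 dp:

2.5802 %


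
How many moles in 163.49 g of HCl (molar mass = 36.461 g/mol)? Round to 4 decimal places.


n = mass / M
n = 163.49 / 36.461
n = 4.48396917 mol, rounded to 4 dp:

4.4840 mol


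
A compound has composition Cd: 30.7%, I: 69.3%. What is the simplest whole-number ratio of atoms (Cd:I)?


Assume 100 g of compound, divide each mass% by atomic mass to get moles, then normalize by the smallest to get a raw atom ratio.
Moles per 100 g: Cd: 30.7/112.414 = 0.2731, I: 69.3/126.904 = 0.5461
Raw ratio (divide by min = 0.2731): Cd: 1.0, I: 2.0
Multiply by 1 to clear fractions: Cd: 1.0 ~= 1, I: 2.0 ~= 2
Reduce by GCD to get the simplest whole-number ratio:

1:2


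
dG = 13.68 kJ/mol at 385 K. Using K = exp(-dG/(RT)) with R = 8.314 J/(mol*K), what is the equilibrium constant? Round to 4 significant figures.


dG is in kJ/mol; multiply by 1000 to match R in J/(mol*K).
RT = 8.314 * 385 = 3200.89 J/mol
exponent = -dG*1000 / (RT) = -(13.68*1000) / 3200.89 = -4.27381135
K = exp(-4.27381135)
K = 0.013928595, rounded to 4 significant figures:

0.01393


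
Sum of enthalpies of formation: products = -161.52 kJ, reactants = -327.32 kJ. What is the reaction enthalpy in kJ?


dH_rxn = sum(dH_f products) - sum(dH_f reactants)
dH_rxn = -161.52 - (-327.32)
dH_rxn = 165.8 kJ:

165.80 kJ


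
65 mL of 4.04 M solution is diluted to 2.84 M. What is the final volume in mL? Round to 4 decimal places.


Dilution: M1*V1 = M2*V2, solve for V2.
V2 = M1*V1 / M2
V2 = 4.04 * 65 / 2.84
V2 = 262.6 / 2.84
V2 = 92.46478873 mL, rounded to 4 dp:

92.4648 mL


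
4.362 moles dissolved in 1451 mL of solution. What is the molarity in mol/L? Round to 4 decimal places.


Convert volume to liters: V_L = V_mL / 1000.
V_L = 1451 / 1000 = 1.451 L
M = n / V_L = 4.362 / 1.451
M = 3.00620262 mol/L, rounded to 4 dp:

3.0062 mol/L


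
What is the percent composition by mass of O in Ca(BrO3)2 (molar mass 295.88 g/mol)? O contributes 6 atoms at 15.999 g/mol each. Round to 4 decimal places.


pct = 100 * (n_elem * M_elem) / M_total
mass_contribution = 6 * 15.999 = 95.994 g/mol
pct = 100 * 95.994 / 295.88
pct = 32.4435582 %, rounded to 4 dp:

32.4436 %


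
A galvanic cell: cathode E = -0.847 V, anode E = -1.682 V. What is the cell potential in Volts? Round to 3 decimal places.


Standard cell potential: E_cell = E_cathode - E_anode.
E_cell = -0.847 - (-1.682)
E_cell = 0.835 V, rounded to 3 dp:

0.835 V


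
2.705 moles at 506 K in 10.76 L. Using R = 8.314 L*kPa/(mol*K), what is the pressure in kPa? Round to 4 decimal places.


PV = nRT, solve for P = nRT / V.
nRT = 2.705 * 8.314 * 506 = 11379.6212
P = 11379.6212 / 10.76
P = 1057.58561338 kPa, rounded to 4 dp:

1057.5856 kPa


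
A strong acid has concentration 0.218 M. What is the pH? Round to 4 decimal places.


A strong acid dissociates completely, so [H+] equals the given concentration.
pH = -log10([H+]) = -log10(0.218)
pH = 0.66154351, rounded to 4 dp:

0.6615


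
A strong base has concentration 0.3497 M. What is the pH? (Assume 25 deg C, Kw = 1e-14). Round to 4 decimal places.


A strong base dissociates completely, so [OH-] equals the given concentration.
pOH = -log10([OH-]) = -log10(0.3497) = 0.456304
pH = 14 - pOH = 14 - 0.456304
pH = 13.543696, rounded to 4 dp:

13.5437


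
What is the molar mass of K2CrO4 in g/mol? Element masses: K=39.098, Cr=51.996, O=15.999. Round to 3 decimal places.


M = sum(count * atomic_mass) over atoms.
M = 2*39.098 + 1*51.996 + 4*15.999
M = 78.196 + 51.996 + 63.996
M = 194.188 g/mol, rounded to 3 dp:

194.188 g/mol


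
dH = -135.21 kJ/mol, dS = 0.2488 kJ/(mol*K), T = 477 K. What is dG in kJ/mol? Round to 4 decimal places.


Gibbs: dG = dH - T*dS (consistent units, dS already in kJ/(mol*K)).
T*dS = 477 * 0.2488 = 118.6776
dG = -135.21 - (118.6776)
dG = -253.8876 kJ/mol, rounded to 4 dp:

-253.8876 kJ/mol


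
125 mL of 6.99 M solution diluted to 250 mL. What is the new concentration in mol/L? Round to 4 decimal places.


Dilution: M1*V1 = M2*V2, solve for M2.
M2 = M1*V1 / V2
M2 = 6.99 * 125 / 250
M2 = 873.75 / 250
M2 = 3.495 mol/L, rounded to 4 dp:

3.4950 mol/L


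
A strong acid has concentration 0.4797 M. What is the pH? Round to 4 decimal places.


A strong acid dissociates completely, so [H+] equals the given concentration.
pH = -log10([H+]) = -log10(0.4797)
pH = 0.31903028, rounded to 4 dp:

0.3190


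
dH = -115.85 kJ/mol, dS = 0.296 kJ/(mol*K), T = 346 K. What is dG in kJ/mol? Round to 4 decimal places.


Gibbs: dG = dH - T*dS (consistent units, dS already in kJ/(mol*K)).
T*dS = 346 * 0.296 = 102.416
dG = -115.85 - (102.416)
dG = -218.266 kJ/mol, rounded to 4 dp:

-218.2660 kJ/mol


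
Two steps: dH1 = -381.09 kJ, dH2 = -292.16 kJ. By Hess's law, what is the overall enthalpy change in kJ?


Hess's law: enthalpy is a state function, so add the step enthalpies.
dH_total = dH1 + dH2 = -381.09 + (-292.16)
dH_total = -673.25 kJ:

-673.25 kJ


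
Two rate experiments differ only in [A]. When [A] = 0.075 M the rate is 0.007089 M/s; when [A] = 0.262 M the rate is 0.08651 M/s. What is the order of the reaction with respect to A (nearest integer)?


Rate is proportional to [A]^n, so rate2/rate1 = ([A]2/[A]1)^n. Take logs to solve for n.
rate2/rate1 = 0.08651 / 0.007089 = 12.2034
[A]2/[A]1 = 0.262 / 0.075 = 3.4933
n = ln(12.2034) / ln(3.4933) = 2.0
Nearest integer order:

2


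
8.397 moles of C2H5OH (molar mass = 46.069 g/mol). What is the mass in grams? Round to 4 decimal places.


mass = n * M
mass = 8.397 * 46.069
mass = 386.841393 g, rounded to 4 dp:

386.8414 g


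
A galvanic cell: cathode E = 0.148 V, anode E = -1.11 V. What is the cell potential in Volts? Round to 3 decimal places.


Standard cell potential: E_cell = E_cathode - E_anode.
E_cell = 0.148 - (-1.11)
E_cell = 1.258 V, rounded to 3 dp:

1.258 V


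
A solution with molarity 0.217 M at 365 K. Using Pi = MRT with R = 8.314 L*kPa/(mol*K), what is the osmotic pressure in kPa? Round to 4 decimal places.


Osmotic pressure (van't Hoff): Pi = M*R*T.
RT = 8.314 * 365 = 3034.61
Pi = 0.217 * 3034.61
Pi = 658.51037 kPa, rounded to 4 dp:

658.5104 kPa


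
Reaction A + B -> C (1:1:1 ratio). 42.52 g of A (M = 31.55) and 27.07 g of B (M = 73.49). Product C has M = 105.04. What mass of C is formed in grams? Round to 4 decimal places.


Find moles of each reactant; the smaller value is the limiting reagent in a 1:1:1 reaction, so moles_C equals moles of the limiter.
n_A = mass_A / M_A = 42.52 / 31.55 = 1.347702 mol
n_B = mass_B / M_B = 27.07 / 73.49 = 0.368349 mol
Limiting reagent: B (smaller), n_limiting = 0.368349 mol
mass_C = n_limiting * M_C = 0.368349 * 105.04
mass_C = 38.69137896 g, rounded to 4 dp:

38.6914 g


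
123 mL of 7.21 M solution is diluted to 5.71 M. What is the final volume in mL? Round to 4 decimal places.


Dilution: M1*V1 = M2*V2, solve for V2.
V2 = M1*V1 / M2
V2 = 7.21 * 123 / 5.71
V2 = 886.83 / 5.71
V2 = 155.3117338 mL, rounded to 4 dp:

155.3117 mL


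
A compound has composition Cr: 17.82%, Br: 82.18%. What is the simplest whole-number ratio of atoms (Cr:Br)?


Assume 100 g of compound, divide each mass% by atomic mass to get moles, then normalize by the smallest to get a raw atom ratio.
Moles per 100 g: Cr: 17.82/51.996 = 0.3427, Br: 82.18/79.904 = 1.0285
Raw ratio (divide by min = 0.3427): Cr: 1.0, Br: 3.001
Multiply by 1 to clear fractions: Cr: 1.0 ~= 1, Br: 3.001 ~= 3
Reduce by GCD to get the simplest whole-number ratio:

1:3


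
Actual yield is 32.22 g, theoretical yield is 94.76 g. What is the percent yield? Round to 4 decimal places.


% yield = 100 * actual / theoretical
% yield = 100 * 32.22 / 94.76
% yield = 34.00168848 %, rounded to 4 dp:

34.0017 %


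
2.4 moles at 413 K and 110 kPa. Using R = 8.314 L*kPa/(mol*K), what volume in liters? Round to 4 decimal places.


PV = nRT, solve for V = nRT / P.
nRT = 2.4 * 8.314 * 413 = 8240.8368
V = 8240.8368 / 110
V = 74.91669818 L, rounded to 4 dp:

74.9167 L


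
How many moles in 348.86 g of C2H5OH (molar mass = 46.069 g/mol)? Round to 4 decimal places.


n = mass / M
n = 348.86 / 46.069
n = 7.57255421 mol, rounded to 4 dp:

7.5726 mol


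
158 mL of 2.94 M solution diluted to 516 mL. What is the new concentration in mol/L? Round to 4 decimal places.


Dilution: M1*V1 = M2*V2, solve for M2.
M2 = M1*V1 / V2
M2 = 2.94 * 158 / 516
M2 = 464.52 / 516
M2 = 0.90023256 mol/L, rounded to 4 dp:

0.9002 mol/L


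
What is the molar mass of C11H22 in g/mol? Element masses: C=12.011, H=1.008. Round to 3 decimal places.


M = sum(count * atomic_mass) over atoms.
M = 11*12.011 + 22*1.008
M = 132.121 + 22.176
M = 154.297 g/mol, rounded to 3 dp:

154.297 g/mol


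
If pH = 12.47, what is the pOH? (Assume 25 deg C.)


At 25 deg C, pH + pOH = 14.
pOH = 14 - pH = 14 - 12.47
pOH = 1.53:

1.53


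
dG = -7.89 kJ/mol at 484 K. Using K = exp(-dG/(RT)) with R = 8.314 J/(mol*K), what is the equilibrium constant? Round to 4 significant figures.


dG is in kJ/mol; multiply by 1000 to match R in J/(mol*K).
RT = 8.314 * 484 = 4023.976 J/mol
exponent = -dG*1000 / (RT) = -(-7.89*1000) / 4023.976 = 1.96074728
K = exp(1.96074728)
K = 7.1046342, rounded to 4 significant figures:

7.105


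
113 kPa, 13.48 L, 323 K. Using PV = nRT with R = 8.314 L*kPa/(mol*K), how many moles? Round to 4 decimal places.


PV = nRT, solve for n = PV / (RT).
PV = 113 * 13.48 = 1523.24
RT = 8.314 * 323 = 2685.422
n = 1523.24 / 2685.422
n = 0.56722556 mol, rounded to 4 dp:

0.5672 mol


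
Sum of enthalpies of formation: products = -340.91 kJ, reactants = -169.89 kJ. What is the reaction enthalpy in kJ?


dH_rxn = sum(dH_f products) - sum(dH_f reactants)
dH_rxn = -340.91 - (-169.89)
dH_rxn = -171.02 kJ:

-171.02 kJ


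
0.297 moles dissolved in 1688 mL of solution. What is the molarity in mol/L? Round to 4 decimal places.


Convert volume to liters: V_L = V_mL / 1000.
V_L = 1688 / 1000 = 1.688 L
M = n / V_L = 0.297 / 1.688
M = 0.17594787 mol/L, rounded to 4 dp:

0.1759 mol/L


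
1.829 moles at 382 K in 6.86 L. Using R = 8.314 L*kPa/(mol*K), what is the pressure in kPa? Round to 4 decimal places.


PV = nRT, solve for P = nRT / V.
nRT = 1.829 * 8.314 * 382 = 5808.8089
P = 5808.8089 / 6.86
P = 846.76514577 kPa, rounded to 4 dp:

846.7651 kPa


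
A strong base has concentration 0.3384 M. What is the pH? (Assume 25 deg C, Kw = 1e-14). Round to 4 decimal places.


A strong base dissociates completely, so [OH-] equals the given concentration.
pOH = -log10([OH-]) = -log10(0.3384) = 0.47057
pH = 14 - pOH = 14 - 0.47057
pH = 13.52943, rounded to 4 dp:

13.5294


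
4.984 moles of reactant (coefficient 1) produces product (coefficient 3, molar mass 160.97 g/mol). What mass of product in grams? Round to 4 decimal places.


Use the coefficient ratio to convert reactant moles to product moles, then multiply by the product's molar mass.
moles_P = moles_R * (coeff_P / coeff_R) = 4.984 * (3/1) = 14.952
mass_P = moles_P * M_P = 14.952 * 160.97
mass_P = 2406.82344 g, rounded to 4 dp:

2406.8234 g


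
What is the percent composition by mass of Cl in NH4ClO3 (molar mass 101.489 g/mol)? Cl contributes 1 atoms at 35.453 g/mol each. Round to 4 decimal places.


pct = 100 * (n_elem * M_elem) / M_total
mass_contribution = 1 * 35.453 = 35.453 g/mol
pct = 100 * 35.453 / 101.489
pct = 34.93284987 %, rounded to 4 dp:

34.9328 %


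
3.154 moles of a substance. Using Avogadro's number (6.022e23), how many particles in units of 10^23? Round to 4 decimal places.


N = n * NA, then divide by 1e23 for the requested units.
N / 1e23 = n * 6.022
N / 1e23 = 3.154 * 6.022
N / 1e23 = 18.993388, rounded to 4 dp:

18.9934


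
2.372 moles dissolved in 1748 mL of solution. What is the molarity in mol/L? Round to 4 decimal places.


Convert volume to liters: V_L = V_mL / 1000.
V_L = 1748 / 1000 = 1.748 L
M = n / V_L = 2.372 / 1.748
M = 1.35697941 mol/L, rounded to 4 dp:

1.3570 mol/L


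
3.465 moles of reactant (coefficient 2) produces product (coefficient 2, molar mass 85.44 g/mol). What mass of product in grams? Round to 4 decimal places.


Use the coefficient ratio to convert reactant moles to product moles, then multiply by the product's molar mass.
moles_P = moles_R * (coeff_P / coeff_R) = 3.465 * (2/2) = 3.465
mass_P = moles_P * M_P = 3.465 * 85.44
mass_P = 296.0496 g, rounded to 4 dp:

296.0496 g


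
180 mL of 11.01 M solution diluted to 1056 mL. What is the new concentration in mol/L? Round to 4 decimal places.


Dilution: M1*V1 = M2*V2, solve for M2.
M2 = M1*V1 / V2
M2 = 11.01 * 180 / 1056
M2 = 1981.8 / 1056
M2 = 1.87670455 mol/L, rounded to 4 dp:

1.8767 mol/L


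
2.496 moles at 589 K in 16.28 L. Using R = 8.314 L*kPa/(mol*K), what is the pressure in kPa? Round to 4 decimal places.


PV = nRT, solve for P = nRT / V.
nRT = 2.496 * 8.314 * 589 = 12222.7772
P = 12222.7772 / 16.28
P = 750.78484029 kPa, rounded to 4 dp:

750.7848 kPa


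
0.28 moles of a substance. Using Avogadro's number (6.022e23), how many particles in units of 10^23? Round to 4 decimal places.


N = n * NA, then divide by 1e23 for the requested units.
N / 1e23 = n * 6.022
N / 1e23 = 0.28 * 6.022
N / 1e23 = 1.68616, rounded to 4 dp:

1.6862


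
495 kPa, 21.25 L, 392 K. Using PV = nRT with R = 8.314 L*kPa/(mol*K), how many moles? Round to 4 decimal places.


PV = nRT, solve for n = PV / (RT).
PV = 495 * 21.25 = 10518.75
RT = 8.314 * 392 = 3259.088
n = 10518.75 / 3259.088
n = 3.22751334 mol, rounded to 4 dp:

3.2275 mol


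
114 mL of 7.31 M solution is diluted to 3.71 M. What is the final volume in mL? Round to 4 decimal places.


Dilution: M1*V1 = M2*V2, solve for V2.
V2 = M1*V1 / M2
V2 = 7.31 * 114 / 3.71
V2 = 833.34 / 3.71
V2 = 224.61994609 mL, rounded to 4 dp:

224.6199 mL


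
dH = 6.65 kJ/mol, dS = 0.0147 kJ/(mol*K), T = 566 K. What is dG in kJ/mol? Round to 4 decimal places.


Gibbs: dG = dH - T*dS (consistent units, dS already in kJ/(mol*K)).
T*dS = 566 * 0.0147 = 8.3202
dG = 6.65 - (8.3202)
dG = -1.6702 kJ/mol, rounded to 4 dp:

-1.6702 kJ/mol


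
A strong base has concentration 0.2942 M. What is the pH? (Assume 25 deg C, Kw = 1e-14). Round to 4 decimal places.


A strong base dissociates completely, so [OH-] equals the given concentration.
pOH = -log10([OH-]) = -log10(0.2942) = 0.531357
pH = 14 - pOH = 14 - 0.531357
pH = 13.468643, rounded to 4 dp:

13.4686


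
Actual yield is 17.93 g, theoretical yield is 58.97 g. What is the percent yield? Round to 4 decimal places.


% yield = 100 * actual / theoretical
% yield = 100 * 17.93 / 58.97
% yield = 30.40529083 %, rounded to 4 dp:

30.4053 %


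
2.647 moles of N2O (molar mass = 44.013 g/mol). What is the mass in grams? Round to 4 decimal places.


mass = n * M
mass = 2.647 * 44.013
mass = 116.502411 g, rounded to 4 dp:

116.5024 g


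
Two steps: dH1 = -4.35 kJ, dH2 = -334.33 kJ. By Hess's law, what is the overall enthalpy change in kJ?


Hess's law: enthalpy is a state function, so add the step enthalpies.
dH_total = dH1 + dH2 = -4.35 + (-334.33)
dH_total = -338.68 kJ:

-338.68 kJ


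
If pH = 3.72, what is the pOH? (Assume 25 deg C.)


At 25 deg C, pH + pOH = 14.
pOH = 14 - pH = 14 - 3.72
pOH = 10.28:

10.28


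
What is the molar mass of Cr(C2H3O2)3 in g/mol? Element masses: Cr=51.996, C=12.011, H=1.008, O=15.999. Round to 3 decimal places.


M = sum(count * atomic_mass) over atoms.
M = 1*51.996 + 6*12.011 + 9*1.008 + 6*15.999
M = 51.996 + 72.066 + 9.072 + 95.994
M = 229.128 g/mol, rounded to 3 dp:

229.128 g/mol


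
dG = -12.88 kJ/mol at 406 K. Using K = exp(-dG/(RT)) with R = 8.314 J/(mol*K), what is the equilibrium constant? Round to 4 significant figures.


dG is in kJ/mol; multiply by 1000 to match R in J/(mol*K).
RT = 8.314 * 406 = 3375.484 J/mol
exponent = -dG*1000 / (RT) = -(-12.88*1000) / 3375.484 = 3.81574909
K = exp(3.81574909)
K = 45.41076, rounded to 4 significant figures:

45.41


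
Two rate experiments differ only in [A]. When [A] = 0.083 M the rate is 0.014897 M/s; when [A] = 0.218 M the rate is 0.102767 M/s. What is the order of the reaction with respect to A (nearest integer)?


Rate is proportional to [A]^n, so rate2/rate1 = ([A]2/[A]1)^n. Take logs to solve for n.
rate2/rate1 = 0.102767 / 0.014897 = 6.8985
[A]2/[A]1 = 0.218 / 0.083 = 2.6265
n = ln(6.8985) / ln(2.6265) = 2.0
Nearest integer order:

2


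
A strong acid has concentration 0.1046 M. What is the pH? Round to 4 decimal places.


A strong acid dissociates completely, so [H+] equals the given concentration.
pH = -log10([H+]) = -log10(0.1046)
pH = 0.98046832, rounded to 4 dp:

0.9805


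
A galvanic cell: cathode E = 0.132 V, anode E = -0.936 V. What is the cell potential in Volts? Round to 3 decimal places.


Standard cell potential: E_cell = E_cathode - E_anode.
E_cell = 0.132 - (-0.936)
E_cell = 1.068 V, rounded to 3 dp:

1.068 V


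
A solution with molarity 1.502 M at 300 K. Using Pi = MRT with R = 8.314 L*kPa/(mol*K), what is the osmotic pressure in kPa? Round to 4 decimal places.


Osmotic pressure (van't Hoff): Pi = M*R*T.
RT = 8.314 * 300 = 2494.2
Pi = 1.502 * 2494.2
Pi = 3746.2884 kPa, rounded to 4 dp:

3746.2884 kPa


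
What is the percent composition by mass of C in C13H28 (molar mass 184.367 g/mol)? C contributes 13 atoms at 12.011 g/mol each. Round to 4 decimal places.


pct = 100 * (n_elem * M_elem) / M_total
mass_contribution = 13 * 12.011 = 156.143 g/mol
pct = 100 * 156.143 / 184.367
pct = 84.69140356 %, rounded to 4 dp:

84.6914 %


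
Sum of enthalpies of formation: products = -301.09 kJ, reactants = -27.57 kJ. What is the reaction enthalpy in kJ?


dH_rxn = sum(dH_f products) - sum(dH_f reactants)
dH_rxn = -301.09 - (-27.57)
dH_rxn = -273.52 kJ:

-273.52 kJ


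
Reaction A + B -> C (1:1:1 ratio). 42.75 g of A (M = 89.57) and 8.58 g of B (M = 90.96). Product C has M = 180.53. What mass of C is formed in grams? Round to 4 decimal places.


Find moles of each reactant; the smaller value is the limiting reagent in a 1:1:1 reaction, so moles_C equals moles of the limiter.
n_A = mass_A / M_A = 42.75 / 89.57 = 0.47728 mol
n_B = mass_B / M_B = 8.58 / 90.96 = 0.094327 mol
Limiting reagent: B (smaller), n_limiting = 0.094327 mol
mass_C = n_limiting * M_C = 0.094327 * 180.53
mass_C = 17.02885331 g, rounded to 4 dp:

17.0289 g


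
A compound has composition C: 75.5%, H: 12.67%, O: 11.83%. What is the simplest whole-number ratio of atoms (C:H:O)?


Assume 100 g of compound, divide each mass% by atomic mass to get moles, then normalize by the smallest to get a raw atom ratio.
Moles per 100 g: C: 75.5/12.011 = 6.2859, H: 12.67/1.008 = 12.5694, O: 11.83/15.999 = 0.7394
Raw ratio (divide by min = 0.7394): C: 8.501, H: 16.999, O: 1.0
Multiply by 2 to clear fractions: C: 17.002 ~= 17, H: 33.998 ~= 34, O: 2.0 ~= 2
Reduce by GCD to get the simplest whole-number ratio:

17:34:2


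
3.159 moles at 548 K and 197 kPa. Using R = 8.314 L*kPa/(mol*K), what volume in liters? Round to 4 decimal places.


PV = nRT, solve for V = nRT / P.
nRT = 3.159 * 8.314 * 548 = 14392.6314
V = 14392.6314 / 197
V = 73.05904264 L, rounded to 4 dp:

73.0590 L


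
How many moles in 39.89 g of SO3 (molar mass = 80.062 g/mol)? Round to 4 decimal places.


n = mass / M
n = 39.89 / 80.062
n = 0.49823886 mol, rounded to 4 dp:

0.4982 mol


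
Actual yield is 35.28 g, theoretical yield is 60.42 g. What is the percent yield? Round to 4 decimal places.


% yield = 100 * actual / theoretical
% yield = 100 * 35.28 / 60.42
% yield = 58.39126117 %, rounded to 4 dp:

58.3913 %


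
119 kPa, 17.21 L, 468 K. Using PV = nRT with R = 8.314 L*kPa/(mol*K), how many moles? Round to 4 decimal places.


PV = nRT, solve for n = PV / (RT).
PV = 119 * 17.21 = 2047.99
RT = 8.314 * 468 = 3890.952
n = 2047.99 / 3890.952
n = 0.52634677 mol, rounded to 4 dp:

0.5263 mol


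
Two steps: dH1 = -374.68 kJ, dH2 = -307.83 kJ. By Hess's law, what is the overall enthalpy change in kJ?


Hess's law: enthalpy is a state function, so add the step enthalpies.
dH_total = dH1 + dH2 = -374.68 + (-307.83)
dH_total = -682.51 kJ:

-682.51 kJ


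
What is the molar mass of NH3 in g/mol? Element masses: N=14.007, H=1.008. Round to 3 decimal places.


M = sum(count * atomic_mass) over atoms.
M = 1*14.007 + 3*1.008
M = 14.007 + 3.024
M = 17.031 g/mol, rounded to 3 dp:

17.031 g/mol


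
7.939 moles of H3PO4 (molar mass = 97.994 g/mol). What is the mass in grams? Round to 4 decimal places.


mass = n * M
mass = 7.939 * 97.994
mass = 777.974366 g, rounded to 4 dp:

777.9744 g


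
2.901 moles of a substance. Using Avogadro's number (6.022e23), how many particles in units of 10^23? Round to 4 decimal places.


N = n * NA, then divide by 1e23 for the requested units.
N / 1e23 = n * 6.022
N / 1e23 = 2.901 * 6.022
N / 1e23 = 17.469822, rounded to 4 dp:

17.4698


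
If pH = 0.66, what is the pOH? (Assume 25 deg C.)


At 25 deg C, pH + pOH = 14.
pOH = 14 - pH = 14 - 0.66
pOH = 13.34:

13.34


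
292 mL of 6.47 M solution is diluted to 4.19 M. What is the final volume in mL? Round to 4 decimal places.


Dilution: M1*V1 = M2*V2, solve for V2.
V2 = M1*V1 / M2
V2 = 6.47 * 292 / 4.19
V2 = 1889.24 / 4.19
V2 = 450.89260143 mL, rounded to 4 dp:

450.8926 mL


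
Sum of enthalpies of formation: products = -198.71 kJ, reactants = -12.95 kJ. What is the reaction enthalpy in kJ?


dH_rxn = sum(dH_f products) - sum(dH_f reactants)
dH_rxn = -198.71 - (-12.95)
dH_rxn = -185.76 kJ:

-185.76 kJ


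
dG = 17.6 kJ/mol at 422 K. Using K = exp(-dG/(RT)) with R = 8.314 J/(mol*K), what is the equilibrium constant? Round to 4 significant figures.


dG is in kJ/mol; multiply by 1000 to match R in J/(mol*K).
RT = 8.314 * 422 = 3508.508 J/mol
exponent = -dG*1000 / (RT) = -(17.6*1000) / 3508.508 = -5.01637733
K = exp(-5.01637733)
K = 0.0066284961, rounded to 4 significant figures:

0.006628


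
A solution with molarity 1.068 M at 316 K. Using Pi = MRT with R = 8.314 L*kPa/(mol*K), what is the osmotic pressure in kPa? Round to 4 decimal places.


Osmotic pressure (van't Hoff): Pi = M*R*T.
RT = 8.314 * 316 = 2627.224
Pi = 1.068 * 2627.224
Pi = 2805.875232 kPa, rounded to 4 dp:

2805.8752 kPa


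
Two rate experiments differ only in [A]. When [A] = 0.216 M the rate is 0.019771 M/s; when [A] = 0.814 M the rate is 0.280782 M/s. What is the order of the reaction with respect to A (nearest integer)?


Rate is proportional to [A]^n, so rate2/rate1 = ([A]2/[A]1)^n. Take logs to solve for n.
rate2/rate1 = 0.280782 / 0.019771 = 14.2017
[A]2/[A]1 = 0.814 / 0.216 = 3.7685
n = ln(14.2017) / ln(3.7685) = 2.0
Nearest integer order:

2


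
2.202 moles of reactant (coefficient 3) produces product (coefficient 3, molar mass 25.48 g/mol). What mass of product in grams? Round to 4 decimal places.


Use the coefficient ratio to convert reactant moles to product moles, then multiply by the product's molar mass.
moles_P = moles_R * (coeff_P / coeff_R) = 2.202 * (3/3) = 2.202
mass_P = moles_P * M_P = 2.202 * 25.48
mass_P = 56.10696 g, rounded to 4 dp:

56.1070 g


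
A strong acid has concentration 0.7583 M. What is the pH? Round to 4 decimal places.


A strong acid dissociates completely, so [H+] equals the given concentration.
pH = -log10([H+]) = -log10(0.7583)
pH = 0.12015894, rounded to 4 dp:

0.1202


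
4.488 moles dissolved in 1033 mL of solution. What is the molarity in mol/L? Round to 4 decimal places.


Convert volume to liters: V_L = V_mL / 1000.
V_L = 1033 / 1000 = 1.033 L
M = n / V_L = 4.488 / 1.033
M = 4.3446273 mol/L, rounded to 4 dp:

4.3446 mol/L


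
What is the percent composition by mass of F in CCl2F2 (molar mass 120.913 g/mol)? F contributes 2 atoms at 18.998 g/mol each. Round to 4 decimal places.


pct = 100 * (n_elem * M_elem) / M_total
mass_contribution = 2 * 18.998 = 37.996 g/mol
pct = 100 * 37.996 / 120.913
pct = 31.42424719 %, rounded to 4 dp:

31.4242 %


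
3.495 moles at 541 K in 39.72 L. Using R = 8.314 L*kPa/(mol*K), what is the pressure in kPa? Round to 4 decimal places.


PV = nRT, solve for P = nRT / V.
nRT = 3.495 * 8.314 * 541 = 15720.0696
P = 15720.0696 / 39.72
P = 395.77214502 kPa, rounded to 4 dp:

395.7721 kPa


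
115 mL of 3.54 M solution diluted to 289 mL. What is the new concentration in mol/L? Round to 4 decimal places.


Dilution: M1*V1 = M2*V2, solve for M2.
M2 = M1*V1 / V2
M2 = 3.54 * 115 / 289
M2 = 407.1 / 289
M2 = 1.40865052 mol/L, rounded to 4 dp:

1.4087 mol/L


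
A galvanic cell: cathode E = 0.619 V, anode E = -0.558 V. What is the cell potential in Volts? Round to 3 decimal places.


Standard cell potential: E_cell = E_cathode - E_anode.
E_cell = 0.619 - (-0.558)
E_cell = 1.177 V, rounded to 3 dp:

1.177 V


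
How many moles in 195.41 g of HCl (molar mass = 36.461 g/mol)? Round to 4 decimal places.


n = mass / M
n = 195.41 / 36.461
n = 5.35942514 mol, rounded to 4 dp:

5.3594 mol


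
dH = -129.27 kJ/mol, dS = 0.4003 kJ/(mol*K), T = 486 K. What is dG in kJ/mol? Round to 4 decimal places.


Gibbs: dG = dH - T*dS (consistent units, dS already in kJ/(mol*K)).
T*dS = 486 * 0.4003 = 194.5458
dG = -129.27 - (194.5458)
dG = -323.8158 kJ/mol, rounded to 4 dp:

-323.8158 kJ/mol


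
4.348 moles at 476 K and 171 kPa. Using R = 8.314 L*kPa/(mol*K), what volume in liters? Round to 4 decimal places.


PV = nRT, solve for V = nRT / P.
nRT = 4.348 * 8.314 * 476 = 17207.0535
V = 17207.0535 / 171
V = 100.62604386 L, rounded to 4 dp:

100.6260 L


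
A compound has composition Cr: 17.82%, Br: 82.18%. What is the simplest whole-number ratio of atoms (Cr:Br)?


Assume 100 g of compound, divide each mass% by atomic mass to get moles, then normalize by the smallest to get a raw atom ratio.
Moles per 100 g: Cr: 17.82/51.996 = 0.3427, Br: 82.18/79.904 = 1.0285
Raw ratio (divide by min = 0.3427): Cr: 1.0, Br: 3.001
Multiply by 1 to clear fractions: Cr: 1.0 ~= 1, Br: 3.001 ~= 3
Reduce by GCD to get the simplest whole-number ratio:

1:3


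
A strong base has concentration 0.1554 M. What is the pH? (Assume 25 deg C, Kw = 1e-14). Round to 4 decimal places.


A strong base dissociates completely, so [OH-] equals the given concentration.
pOH = -log10([OH-]) = -log10(0.1554) = 0.808549
pH = 14 - pOH = 14 - 0.808549
pH = 13.191451, rounded to 4 dp:

13.1915


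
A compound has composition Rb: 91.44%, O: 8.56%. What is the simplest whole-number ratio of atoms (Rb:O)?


Assume 100 g of compound, divide each mass% by atomic mass to get moles, then normalize by the smallest to get a raw atom ratio.
Moles per 100 g: Rb: 91.44/85.468 = 1.0699, O: 8.56/15.999 = 0.535
Raw ratio (divide by min = 0.535): Rb: 2.0, O: 1.0
Multiply by 1 to clear fractions: Rb: 2.0 ~= 2, O: 1.0 ~= 1
Reduce by GCD to get the simplest whole-number ratio:

2:1


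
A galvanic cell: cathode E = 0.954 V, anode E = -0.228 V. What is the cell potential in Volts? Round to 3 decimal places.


Standard cell potential: E_cell = E_cathode - E_anode.
E_cell = 0.954 - (-0.228)
E_cell = 1.182 V, rounded to 3 dp:

1.182 V


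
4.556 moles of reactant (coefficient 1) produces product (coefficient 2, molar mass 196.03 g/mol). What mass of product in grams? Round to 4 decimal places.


Use the coefficient ratio to convert reactant moles to product moles, then multiply by the product's molar mass.
moles_P = moles_R * (coeff_P / coeff_R) = 4.556 * (2/1) = 9.112
mass_P = moles_P * M_P = 9.112 * 196.03
mass_P = 1786.22536 g, rounded to 4 dp:

1786.2254 g


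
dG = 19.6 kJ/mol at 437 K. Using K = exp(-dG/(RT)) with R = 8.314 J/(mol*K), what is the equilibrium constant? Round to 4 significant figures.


dG is in kJ/mol; multiply by 1000 to match R in J/(mol*K).
RT = 8.314 * 437 = 3633.218 J/mol
exponent = -dG*1000 / (RT) = -(19.6*1000) / 3633.218 = -5.39466666
K = exp(-5.39466666)
K = 0.0045407338, rounded to 4 significant figures:

0.004541


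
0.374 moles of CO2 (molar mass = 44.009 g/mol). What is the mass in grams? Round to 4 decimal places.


mass = n * M
mass = 0.374 * 44.009
mass = 16.459366 g, rounded to 4 dp:

16.4594 g


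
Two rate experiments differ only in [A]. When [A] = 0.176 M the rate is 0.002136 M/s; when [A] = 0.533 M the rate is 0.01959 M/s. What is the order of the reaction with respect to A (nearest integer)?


Rate is proportional to [A]^n, so rate2/rate1 = ([A]2/[A]1)^n. Take logs to solve for n.
rate2/rate1 = 0.01959 / 0.002136 = 9.1713
[A]2/[A]1 = 0.533 / 0.176 = 3.0284
n = ln(9.1713) / ln(3.0284) = 2.0
Nearest integer order:

2


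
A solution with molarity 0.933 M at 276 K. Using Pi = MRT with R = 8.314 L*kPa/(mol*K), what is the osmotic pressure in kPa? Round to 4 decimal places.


Osmotic pressure (van't Hoff): Pi = M*R*T.
RT = 8.314 * 276 = 2294.664
Pi = 0.933 * 2294.664
Pi = 2140.921512 kPa, rounded to 4 dp:

2140.9215 kPa


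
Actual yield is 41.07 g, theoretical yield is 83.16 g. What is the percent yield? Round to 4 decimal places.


% yield = 100 * actual / theoretical
% yield = 100 * 41.07 / 83.16
% yield = 49.38672439 %, rounded to 4 dp:

49.3867 %


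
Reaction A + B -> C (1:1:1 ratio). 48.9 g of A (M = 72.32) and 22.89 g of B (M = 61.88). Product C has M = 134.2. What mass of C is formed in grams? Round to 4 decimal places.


Find moles of each reactant; the smaller value is the limiting reagent in a 1:1:1 reaction, so moles_C equals moles of the limiter.
n_A = mass_A / M_A = 48.9 / 72.32 = 0.676162 mol
n_B = mass_B / M_B = 22.89 / 61.88 = 0.36991 mol
Limiting reagent: B (smaller), n_limiting = 0.36991 mol
mass_C = n_limiting * M_C = 0.36991 * 134.2
mass_C = 49.641922 g, rounded to 4 dp:

49.6419 g


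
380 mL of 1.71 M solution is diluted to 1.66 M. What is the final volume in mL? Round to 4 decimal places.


Dilution: M1*V1 = M2*V2, solve for V2.
V2 = M1*V1 / M2
V2 = 1.71 * 380 / 1.66
V2 = 649.8 / 1.66
V2 = 391.44578313 mL, rounded to 4 dp:

391.4458 mL


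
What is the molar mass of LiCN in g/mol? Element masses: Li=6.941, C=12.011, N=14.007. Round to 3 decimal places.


M = sum(count * atomic_mass) over atoms.
M = 1*6.941 + 1*12.011 + 1*14.007
M = 6.941 + 12.011 + 14.007
M = 32.959 g/mol, rounded to 3 dp:

32.959 g/mol


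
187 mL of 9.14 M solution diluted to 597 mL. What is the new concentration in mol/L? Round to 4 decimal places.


Dilution: M1*V1 = M2*V2, solve for M2.
M2 = M1*V1 / V2
M2 = 9.14 * 187 / 597
M2 = 1709.18 / 597
M2 = 2.86294807 mol/L, rounded to 4 dp:

2.8629 mol/L


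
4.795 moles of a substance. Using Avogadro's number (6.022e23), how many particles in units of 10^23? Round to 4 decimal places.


N = n * NA, then divide by 1e23 for the requested units.
N / 1e23 = n * 6.022
N / 1e23 = 4.795 * 6.022
N / 1e23 = 28.87549, rounded to 4 dp:

28.8755


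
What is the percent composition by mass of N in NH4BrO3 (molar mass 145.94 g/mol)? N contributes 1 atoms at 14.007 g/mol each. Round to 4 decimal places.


pct = 100 * (n_elem * M_elem) / M_total
mass_contribution = 1 * 14.007 = 14.007 g/mol
pct = 100 * 14.007 / 145.94
pct = 9.59777991 %, rounded to 4 dp:

9.5978 %


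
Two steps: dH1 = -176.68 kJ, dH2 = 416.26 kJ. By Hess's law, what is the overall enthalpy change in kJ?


Hess's law: enthalpy is a state function, so add the step enthalpies.
dH_total = dH1 + dH2 = -176.68 + (416.26)
dH_total = 239.58 kJ:

239.58 kJ


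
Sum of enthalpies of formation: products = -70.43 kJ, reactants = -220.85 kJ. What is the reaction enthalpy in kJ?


dH_rxn = sum(dH_f products) - sum(dH_f reactants)
dH_rxn = -70.43 - (-220.85)
dH_rxn = 150.42 kJ:

150.42 kJ


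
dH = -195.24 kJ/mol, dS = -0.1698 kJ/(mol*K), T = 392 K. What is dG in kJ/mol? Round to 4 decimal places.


Gibbs: dG = dH - T*dS (consistent units, dS already in kJ/(mol*K)).
T*dS = 392 * -0.1698 = -66.5616
dG = -195.24 - (-66.5616)
dG = -128.6784 kJ/mol, rounded to 4 dp:

-128.6784 kJ/mol


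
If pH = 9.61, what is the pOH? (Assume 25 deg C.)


At 25 deg C, pH + pOH = 14.
pOH = 14 - pH = 14 - 9.61
pOH = 4.39:

4.39


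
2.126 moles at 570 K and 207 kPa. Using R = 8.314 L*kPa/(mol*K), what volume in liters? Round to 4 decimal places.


PV = nRT, solve for V = nRT / P.
nRT = 2.126 * 8.314 * 570 = 10075.0715
V = 10075.0715 / 207
V = 48.671843 L, rounded to 4 dp:

48.6718 L


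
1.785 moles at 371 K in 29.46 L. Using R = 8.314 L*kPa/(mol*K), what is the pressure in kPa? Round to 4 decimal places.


PV = nRT, solve for P = nRT / V.
nRT = 1.785 * 8.314 * 371 = 5505.8218
P = 5505.8218 / 29.46
P = 186.89143924 kPa, rounded to 4 dp:

186.8914 kPa
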